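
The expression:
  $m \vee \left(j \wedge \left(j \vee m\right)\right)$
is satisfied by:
  {m: True, j: True}
  {m: True, j: False}
  {j: True, m: False}


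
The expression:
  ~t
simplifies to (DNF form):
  ~t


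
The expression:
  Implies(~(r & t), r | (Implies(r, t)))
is always true.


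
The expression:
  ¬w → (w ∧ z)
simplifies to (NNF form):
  w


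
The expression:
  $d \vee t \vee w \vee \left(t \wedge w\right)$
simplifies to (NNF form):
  $d \vee t \vee w$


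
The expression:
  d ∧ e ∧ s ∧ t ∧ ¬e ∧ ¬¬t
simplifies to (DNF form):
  False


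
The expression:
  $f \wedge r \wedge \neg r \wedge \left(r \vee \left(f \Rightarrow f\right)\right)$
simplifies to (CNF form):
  $\text{False}$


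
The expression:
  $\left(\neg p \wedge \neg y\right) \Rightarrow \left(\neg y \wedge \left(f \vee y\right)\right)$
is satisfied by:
  {y: True, p: True, f: True}
  {y: True, p: True, f: False}
  {y: True, f: True, p: False}
  {y: True, f: False, p: False}
  {p: True, f: True, y: False}
  {p: True, f: False, y: False}
  {f: True, p: False, y: False}


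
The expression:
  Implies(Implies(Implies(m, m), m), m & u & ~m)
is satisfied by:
  {m: False}


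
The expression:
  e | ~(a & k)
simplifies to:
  e | ~a | ~k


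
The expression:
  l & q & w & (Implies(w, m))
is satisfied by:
  {m: True, w: True, q: True, l: True}


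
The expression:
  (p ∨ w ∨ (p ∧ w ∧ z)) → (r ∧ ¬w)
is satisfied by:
  {r: True, w: False, p: False}
  {w: False, p: False, r: False}
  {r: True, p: True, w: False}


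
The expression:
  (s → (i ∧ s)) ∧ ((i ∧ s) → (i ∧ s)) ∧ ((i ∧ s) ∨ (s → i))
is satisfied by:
  {i: True, s: False}
  {s: False, i: False}
  {s: True, i: True}


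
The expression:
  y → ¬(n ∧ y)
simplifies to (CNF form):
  ¬n ∨ ¬y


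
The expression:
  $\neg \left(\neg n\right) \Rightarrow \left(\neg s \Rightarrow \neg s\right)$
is always true.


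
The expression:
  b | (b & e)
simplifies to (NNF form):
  b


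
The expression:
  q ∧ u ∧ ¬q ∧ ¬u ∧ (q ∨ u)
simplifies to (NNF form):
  False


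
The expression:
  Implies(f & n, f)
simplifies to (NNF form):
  True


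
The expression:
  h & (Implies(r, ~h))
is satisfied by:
  {h: True, r: False}


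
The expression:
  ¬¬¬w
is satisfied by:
  {w: False}


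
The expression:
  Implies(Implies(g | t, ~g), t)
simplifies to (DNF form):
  g | t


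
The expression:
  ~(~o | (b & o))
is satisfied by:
  {o: True, b: False}


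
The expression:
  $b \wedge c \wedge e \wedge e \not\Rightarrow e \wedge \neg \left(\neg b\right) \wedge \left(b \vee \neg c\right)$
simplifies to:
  $\text{False}$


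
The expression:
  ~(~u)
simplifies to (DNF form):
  u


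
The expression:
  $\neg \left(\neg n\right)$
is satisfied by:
  {n: True}


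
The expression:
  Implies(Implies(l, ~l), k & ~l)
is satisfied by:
  {k: True, l: True}
  {k: True, l: False}
  {l: True, k: False}


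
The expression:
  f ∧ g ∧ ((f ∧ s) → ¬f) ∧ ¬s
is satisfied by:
  {g: True, f: True, s: False}


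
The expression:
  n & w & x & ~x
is never true.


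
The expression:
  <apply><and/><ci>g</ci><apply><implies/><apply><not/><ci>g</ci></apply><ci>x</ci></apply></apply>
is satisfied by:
  {g: True}


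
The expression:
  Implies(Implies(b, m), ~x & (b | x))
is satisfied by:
  {b: True, m: False, x: False}
  {b: True, x: True, m: False}
  {b: True, m: True, x: False}


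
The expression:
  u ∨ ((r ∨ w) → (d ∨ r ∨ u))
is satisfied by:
  {r: True, d: True, u: True, w: False}
  {r: True, d: True, w: False, u: False}
  {r: True, u: True, w: False, d: False}
  {r: True, w: False, u: False, d: False}
  {d: True, u: True, w: False, r: False}
  {d: True, w: False, u: False, r: False}
  {u: True, d: False, w: False, r: False}
  {d: False, w: False, u: False, r: False}
  {d: True, r: True, w: True, u: True}
  {d: True, r: True, w: True, u: False}
  {r: True, w: True, u: True, d: False}
  {r: True, w: True, d: False, u: False}
  {u: True, w: True, d: True, r: False}
  {w: True, d: True, r: False, u: False}
  {w: True, u: True, r: False, d: False}


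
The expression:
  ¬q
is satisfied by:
  {q: False}


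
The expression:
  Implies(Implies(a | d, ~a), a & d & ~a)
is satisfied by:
  {a: True}


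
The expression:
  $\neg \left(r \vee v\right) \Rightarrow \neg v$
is always true.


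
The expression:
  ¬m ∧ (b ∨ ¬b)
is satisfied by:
  {m: False}


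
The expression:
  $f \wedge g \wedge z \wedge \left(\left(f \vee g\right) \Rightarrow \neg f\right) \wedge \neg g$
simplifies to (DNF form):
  $\text{False}$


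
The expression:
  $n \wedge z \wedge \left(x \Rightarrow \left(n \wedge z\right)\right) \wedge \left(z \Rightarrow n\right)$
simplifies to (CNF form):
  $n \wedge z$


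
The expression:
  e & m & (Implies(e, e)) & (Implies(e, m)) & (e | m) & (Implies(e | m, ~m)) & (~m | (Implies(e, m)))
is never true.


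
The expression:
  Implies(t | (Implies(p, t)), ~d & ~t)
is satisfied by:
  {p: True, t: False, d: False}
  {t: False, d: False, p: False}
  {d: True, p: True, t: False}


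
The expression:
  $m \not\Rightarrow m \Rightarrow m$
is always true.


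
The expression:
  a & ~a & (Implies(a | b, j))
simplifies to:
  False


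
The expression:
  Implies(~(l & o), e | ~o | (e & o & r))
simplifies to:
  e | l | ~o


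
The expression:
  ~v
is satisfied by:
  {v: False}


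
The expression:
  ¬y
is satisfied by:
  {y: False}


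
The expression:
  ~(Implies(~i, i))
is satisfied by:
  {i: False}


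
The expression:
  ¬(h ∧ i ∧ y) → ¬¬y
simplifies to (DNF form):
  y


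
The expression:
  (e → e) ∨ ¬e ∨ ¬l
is always true.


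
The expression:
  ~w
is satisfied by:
  {w: False}


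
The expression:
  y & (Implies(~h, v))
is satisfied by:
  {v: True, h: True, y: True}
  {v: True, y: True, h: False}
  {h: True, y: True, v: False}


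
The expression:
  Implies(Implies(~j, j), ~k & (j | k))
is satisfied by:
  {k: False, j: False}
  {j: True, k: False}
  {k: True, j: False}


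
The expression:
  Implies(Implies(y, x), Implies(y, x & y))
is always true.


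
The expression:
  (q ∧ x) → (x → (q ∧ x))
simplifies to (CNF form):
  True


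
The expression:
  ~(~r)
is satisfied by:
  {r: True}


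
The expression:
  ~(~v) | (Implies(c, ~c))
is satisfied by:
  {v: True, c: False}
  {c: False, v: False}
  {c: True, v: True}


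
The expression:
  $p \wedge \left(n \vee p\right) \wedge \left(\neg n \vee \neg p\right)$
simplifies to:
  $p \wedge \neg n$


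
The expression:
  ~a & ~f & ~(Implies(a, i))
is never true.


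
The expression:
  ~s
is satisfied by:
  {s: False}


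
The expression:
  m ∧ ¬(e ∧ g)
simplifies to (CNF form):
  m ∧ (¬e ∨ ¬g)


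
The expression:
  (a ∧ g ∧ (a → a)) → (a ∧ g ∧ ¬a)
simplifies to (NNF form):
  ¬a ∨ ¬g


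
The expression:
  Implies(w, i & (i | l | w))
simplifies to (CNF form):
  i | ~w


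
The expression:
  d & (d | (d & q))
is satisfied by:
  {d: True}


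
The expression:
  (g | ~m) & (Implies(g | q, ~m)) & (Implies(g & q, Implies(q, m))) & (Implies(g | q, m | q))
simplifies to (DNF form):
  ~g & ~m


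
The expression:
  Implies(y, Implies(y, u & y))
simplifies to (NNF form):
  u | ~y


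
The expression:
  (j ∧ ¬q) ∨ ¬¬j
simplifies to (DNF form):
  j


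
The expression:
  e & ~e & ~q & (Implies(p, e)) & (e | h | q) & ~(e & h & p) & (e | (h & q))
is never true.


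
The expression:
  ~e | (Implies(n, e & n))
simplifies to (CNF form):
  True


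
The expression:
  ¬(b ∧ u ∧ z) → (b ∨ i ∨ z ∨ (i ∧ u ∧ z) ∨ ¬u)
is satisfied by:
  {i: True, b: True, z: True, u: False}
  {i: True, b: True, u: False, z: False}
  {i: True, z: True, u: False, b: False}
  {i: True, u: False, z: False, b: False}
  {b: True, z: True, u: False, i: False}
  {b: True, u: False, z: False, i: False}
  {z: True, b: False, u: False, i: False}
  {b: False, u: False, z: False, i: False}
  {b: True, i: True, u: True, z: True}
  {b: True, i: True, u: True, z: False}
  {i: True, u: True, z: True, b: False}
  {i: True, u: True, b: False, z: False}
  {z: True, u: True, b: True, i: False}
  {u: True, b: True, i: False, z: False}
  {u: True, z: True, i: False, b: False}


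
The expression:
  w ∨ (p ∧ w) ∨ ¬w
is always true.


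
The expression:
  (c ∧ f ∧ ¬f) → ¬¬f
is always true.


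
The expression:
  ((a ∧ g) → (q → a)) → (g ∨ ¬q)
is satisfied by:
  {g: True, q: False}
  {q: False, g: False}
  {q: True, g: True}


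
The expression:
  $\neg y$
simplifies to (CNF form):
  $\neg y$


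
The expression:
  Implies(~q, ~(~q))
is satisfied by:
  {q: True}


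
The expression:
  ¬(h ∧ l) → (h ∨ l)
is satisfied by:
  {l: True, h: True}
  {l: True, h: False}
  {h: True, l: False}


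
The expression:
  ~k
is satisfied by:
  {k: False}


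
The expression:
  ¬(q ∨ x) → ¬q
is always true.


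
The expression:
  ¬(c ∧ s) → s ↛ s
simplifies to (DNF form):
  c ∧ s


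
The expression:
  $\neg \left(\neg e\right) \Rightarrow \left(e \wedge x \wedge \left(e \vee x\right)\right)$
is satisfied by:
  {x: True, e: False}
  {e: False, x: False}
  {e: True, x: True}


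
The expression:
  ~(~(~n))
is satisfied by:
  {n: False}


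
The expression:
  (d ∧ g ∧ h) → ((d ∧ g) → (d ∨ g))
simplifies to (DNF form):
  True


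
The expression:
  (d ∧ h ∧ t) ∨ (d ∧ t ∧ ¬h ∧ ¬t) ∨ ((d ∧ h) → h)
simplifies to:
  True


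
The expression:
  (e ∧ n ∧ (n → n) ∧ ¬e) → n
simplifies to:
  True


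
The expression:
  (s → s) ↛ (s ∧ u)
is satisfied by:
  {s: False, u: False}
  {u: True, s: False}
  {s: True, u: False}


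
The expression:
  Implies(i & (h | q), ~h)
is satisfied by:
  {h: False, i: False}
  {i: True, h: False}
  {h: True, i: False}


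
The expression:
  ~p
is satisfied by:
  {p: False}


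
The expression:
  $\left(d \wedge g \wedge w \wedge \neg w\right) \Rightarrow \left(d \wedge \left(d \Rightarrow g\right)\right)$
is always true.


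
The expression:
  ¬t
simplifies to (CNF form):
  ¬t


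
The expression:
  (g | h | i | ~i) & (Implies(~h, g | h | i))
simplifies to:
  g | h | i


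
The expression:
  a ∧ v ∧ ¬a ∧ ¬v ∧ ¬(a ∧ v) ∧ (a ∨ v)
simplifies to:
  False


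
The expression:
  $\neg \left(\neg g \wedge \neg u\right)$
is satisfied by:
  {g: True, u: True}
  {g: True, u: False}
  {u: True, g: False}


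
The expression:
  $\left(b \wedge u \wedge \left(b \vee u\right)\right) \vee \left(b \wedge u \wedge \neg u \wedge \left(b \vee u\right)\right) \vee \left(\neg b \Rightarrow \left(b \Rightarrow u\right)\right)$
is always true.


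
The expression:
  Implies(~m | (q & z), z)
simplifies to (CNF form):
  m | z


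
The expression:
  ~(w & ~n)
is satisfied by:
  {n: True, w: False}
  {w: False, n: False}
  {w: True, n: True}


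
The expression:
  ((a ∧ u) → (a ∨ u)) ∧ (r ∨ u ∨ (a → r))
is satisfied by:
  {r: True, u: True, a: False}
  {r: True, u: False, a: False}
  {u: True, r: False, a: False}
  {r: False, u: False, a: False}
  {r: True, a: True, u: True}
  {r: True, a: True, u: False}
  {a: True, u: True, r: False}


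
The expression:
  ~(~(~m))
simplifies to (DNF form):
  ~m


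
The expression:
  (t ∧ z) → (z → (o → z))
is always true.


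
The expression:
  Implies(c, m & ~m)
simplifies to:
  ~c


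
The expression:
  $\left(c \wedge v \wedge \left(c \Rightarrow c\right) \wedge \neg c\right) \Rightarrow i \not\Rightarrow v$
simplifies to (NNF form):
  $\text{True}$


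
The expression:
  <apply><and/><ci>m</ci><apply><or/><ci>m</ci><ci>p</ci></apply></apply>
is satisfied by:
  {m: True}


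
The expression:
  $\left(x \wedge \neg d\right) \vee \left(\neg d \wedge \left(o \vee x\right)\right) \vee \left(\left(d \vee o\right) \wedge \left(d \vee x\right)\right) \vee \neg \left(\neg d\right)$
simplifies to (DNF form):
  $d \vee o \vee x$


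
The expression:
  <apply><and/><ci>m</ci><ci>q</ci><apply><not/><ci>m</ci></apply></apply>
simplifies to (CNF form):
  <false/>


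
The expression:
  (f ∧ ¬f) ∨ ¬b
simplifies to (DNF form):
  ¬b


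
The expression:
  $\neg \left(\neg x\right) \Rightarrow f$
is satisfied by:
  {f: True, x: False}
  {x: False, f: False}
  {x: True, f: True}


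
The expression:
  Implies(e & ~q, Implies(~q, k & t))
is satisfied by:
  {t: True, q: True, k: True, e: False}
  {t: True, q: True, k: False, e: False}
  {q: True, k: True, e: False, t: False}
  {q: True, k: False, e: False, t: False}
  {t: True, k: True, e: False, q: False}
  {t: True, k: False, e: False, q: False}
  {k: True, t: False, e: False, q: False}
  {k: False, t: False, e: False, q: False}
  {t: True, q: True, e: True, k: True}
  {t: True, q: True, e: True, k: False}
  {q: True, e: True, k: True, t: False}
  {q: True, e: True, k: False, t: False}
  {t: True, e: True, k: True, q: False}


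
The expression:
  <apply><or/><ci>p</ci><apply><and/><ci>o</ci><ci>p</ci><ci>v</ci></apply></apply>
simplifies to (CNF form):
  <ci>p</ci>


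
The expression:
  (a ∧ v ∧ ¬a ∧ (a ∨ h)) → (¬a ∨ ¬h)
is always true.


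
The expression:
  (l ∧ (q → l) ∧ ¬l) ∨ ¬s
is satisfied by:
  {s: False}


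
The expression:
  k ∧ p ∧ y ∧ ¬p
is never true.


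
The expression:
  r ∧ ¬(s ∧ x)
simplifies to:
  r ∧ (¬s ∨ ¬x)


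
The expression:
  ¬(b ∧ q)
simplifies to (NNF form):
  ¬b ∨ ¬q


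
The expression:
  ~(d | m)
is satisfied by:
  {d: False, m: False}


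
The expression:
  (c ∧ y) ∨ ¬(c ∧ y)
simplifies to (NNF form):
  True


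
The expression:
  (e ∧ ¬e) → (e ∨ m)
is always true.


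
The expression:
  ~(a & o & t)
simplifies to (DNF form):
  ~a | ~o | ~t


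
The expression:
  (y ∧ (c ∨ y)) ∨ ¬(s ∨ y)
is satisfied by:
  {y: True, s: False}
  {s: False, y: False}
  {s: True, y: True}


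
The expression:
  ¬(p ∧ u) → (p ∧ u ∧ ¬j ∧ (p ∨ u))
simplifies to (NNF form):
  p ∧ u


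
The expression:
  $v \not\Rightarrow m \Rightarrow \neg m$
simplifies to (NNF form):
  $\text{True}$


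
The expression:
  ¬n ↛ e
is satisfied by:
  {e: True, n: False}
  {n: False, e: False}
  {n: True, e: True}


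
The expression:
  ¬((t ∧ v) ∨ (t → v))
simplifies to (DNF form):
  t ∧ ¬v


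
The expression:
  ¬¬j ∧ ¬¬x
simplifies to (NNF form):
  j ∧ x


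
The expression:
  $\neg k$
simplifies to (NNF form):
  $\neg k$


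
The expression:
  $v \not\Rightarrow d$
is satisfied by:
  {v: True, d: False}


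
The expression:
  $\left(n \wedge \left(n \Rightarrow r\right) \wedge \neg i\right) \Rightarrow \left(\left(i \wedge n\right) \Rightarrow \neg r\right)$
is always true.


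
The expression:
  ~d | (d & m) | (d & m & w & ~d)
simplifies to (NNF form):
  m | ~d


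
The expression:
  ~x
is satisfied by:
  {x: False}


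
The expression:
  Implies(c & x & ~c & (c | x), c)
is always true.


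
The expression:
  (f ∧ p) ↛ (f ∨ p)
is never true.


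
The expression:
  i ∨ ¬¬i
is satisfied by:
  {i: True}


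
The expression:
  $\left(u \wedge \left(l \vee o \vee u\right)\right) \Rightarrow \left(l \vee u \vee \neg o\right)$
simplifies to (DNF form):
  $\text{True}$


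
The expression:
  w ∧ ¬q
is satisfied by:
  {w: True, q: False}


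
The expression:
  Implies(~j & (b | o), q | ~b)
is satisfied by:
  {q: True, j: True, b: False}
  {q: True, j: False, b: False}
  {j: True, q: False, b: False}
  {q: False, j: False, b: False}
  {b: True, q: True, j: True}
  {b: True, q: True, j: False}
  {b: True, j: True, q: False}


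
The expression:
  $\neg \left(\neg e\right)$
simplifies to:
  $e$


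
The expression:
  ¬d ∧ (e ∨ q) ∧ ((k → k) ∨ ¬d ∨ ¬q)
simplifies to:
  ¬d ∧ (e ∨ q)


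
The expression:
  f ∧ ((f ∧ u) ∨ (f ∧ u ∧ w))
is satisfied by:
  {u: True, f: True}


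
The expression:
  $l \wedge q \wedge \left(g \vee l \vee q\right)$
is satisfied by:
  {q: True, l: True}


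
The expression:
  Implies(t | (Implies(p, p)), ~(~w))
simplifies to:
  w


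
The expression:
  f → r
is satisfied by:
  {r: True, f: False}
  {f: False, r: False}
  {f: True, r: True}


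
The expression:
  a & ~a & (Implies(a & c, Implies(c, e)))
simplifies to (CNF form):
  False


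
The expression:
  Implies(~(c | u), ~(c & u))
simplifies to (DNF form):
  True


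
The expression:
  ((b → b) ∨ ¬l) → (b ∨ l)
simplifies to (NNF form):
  b ∨ l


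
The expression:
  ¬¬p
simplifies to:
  p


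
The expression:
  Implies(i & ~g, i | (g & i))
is always true.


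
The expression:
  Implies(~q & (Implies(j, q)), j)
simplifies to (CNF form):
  j | q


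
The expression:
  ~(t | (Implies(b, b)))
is never true.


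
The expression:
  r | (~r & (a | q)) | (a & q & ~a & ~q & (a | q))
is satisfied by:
  {r: True, a: True, q: True}
  {r: True, a: True, q: False}
  {r: True, q: True, a: False}
  {r: True, q: False, a: False}
  {a: True, q: True, r: False}
  {a: True, q: False, r: False}
  {q: True, a: False, r: False}


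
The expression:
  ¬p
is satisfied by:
  {p: False}


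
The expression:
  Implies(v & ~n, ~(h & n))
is always true.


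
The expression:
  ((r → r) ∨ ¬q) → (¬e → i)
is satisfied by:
  {i: True, e: True}
  {i: True, e: False}
  {e: True, i: False}


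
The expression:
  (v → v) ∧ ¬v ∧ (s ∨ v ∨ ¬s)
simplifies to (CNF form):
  ¬v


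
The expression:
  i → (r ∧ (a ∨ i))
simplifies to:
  r ∨ ¬i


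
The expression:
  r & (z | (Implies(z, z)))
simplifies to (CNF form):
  r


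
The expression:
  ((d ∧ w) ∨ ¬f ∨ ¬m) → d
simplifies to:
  d ∨ (f ∧ m)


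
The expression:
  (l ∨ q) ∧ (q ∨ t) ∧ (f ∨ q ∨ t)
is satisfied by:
  {q: True, l: True, t: True}
  {q: True, l: True, t: False}
  {q: True, t: True, l: False}
  {q: True, t: False, l: False}
  {l: True, t: True, q: False}


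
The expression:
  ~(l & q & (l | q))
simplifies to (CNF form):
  ~l | ~q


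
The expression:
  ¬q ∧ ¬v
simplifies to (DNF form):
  ¬q ∧ ¬v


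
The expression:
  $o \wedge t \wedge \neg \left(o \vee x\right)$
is never true.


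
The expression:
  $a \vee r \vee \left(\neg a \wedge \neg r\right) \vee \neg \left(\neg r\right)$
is always true.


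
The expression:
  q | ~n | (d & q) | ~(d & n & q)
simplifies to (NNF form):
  True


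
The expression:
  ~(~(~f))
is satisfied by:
  {f: False}


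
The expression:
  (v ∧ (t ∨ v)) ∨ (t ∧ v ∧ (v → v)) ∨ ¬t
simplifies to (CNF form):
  v ∨ ¬t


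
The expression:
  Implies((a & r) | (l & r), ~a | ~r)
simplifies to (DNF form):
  ~a | ~r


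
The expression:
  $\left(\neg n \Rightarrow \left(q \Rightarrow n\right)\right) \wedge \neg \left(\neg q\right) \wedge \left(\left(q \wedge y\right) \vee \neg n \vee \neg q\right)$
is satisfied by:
  {n: True, y: True, q: True}


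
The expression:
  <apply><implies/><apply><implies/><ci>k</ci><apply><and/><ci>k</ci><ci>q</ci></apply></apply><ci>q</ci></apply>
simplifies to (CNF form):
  <apply><or/><ci>k</ci><ci>q</ci></apply>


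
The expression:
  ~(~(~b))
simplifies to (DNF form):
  ~b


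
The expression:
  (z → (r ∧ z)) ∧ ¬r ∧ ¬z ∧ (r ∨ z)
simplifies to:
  False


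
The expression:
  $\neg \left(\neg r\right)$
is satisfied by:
  {r: True}


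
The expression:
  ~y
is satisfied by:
  {y: False}


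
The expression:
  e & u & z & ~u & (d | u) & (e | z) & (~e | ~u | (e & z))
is never true.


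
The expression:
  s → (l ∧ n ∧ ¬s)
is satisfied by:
  {s: False}


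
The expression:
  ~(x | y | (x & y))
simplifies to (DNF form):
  ~x & ~y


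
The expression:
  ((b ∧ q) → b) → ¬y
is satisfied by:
  {y: False}


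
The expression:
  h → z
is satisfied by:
  {z: True, h: False}
  {h: False, z: False}
  {h: True, z: True}


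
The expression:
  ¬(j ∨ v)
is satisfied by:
  {v: False, j: False}


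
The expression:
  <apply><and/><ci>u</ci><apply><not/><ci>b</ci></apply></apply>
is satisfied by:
  {u: True, b: False}


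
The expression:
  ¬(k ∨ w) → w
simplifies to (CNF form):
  k ∨ w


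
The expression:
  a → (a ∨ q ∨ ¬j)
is always true.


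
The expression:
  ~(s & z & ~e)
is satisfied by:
  {e: True, s: False, z: False}
  {s: False, z: False, e: False}
  {z: True, e: True, s: False}
  {z: True, s: False, e: False}
  {e: True, s: True, z: False}
  {s: True, e: False, z: False}
  {z: True, s: True, e: True}


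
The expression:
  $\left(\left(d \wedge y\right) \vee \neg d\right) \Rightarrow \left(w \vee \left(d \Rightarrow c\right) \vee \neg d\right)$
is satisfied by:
  {c: True, w: True, d: False, y: False}
  {c: True, w: False, d: False, y: False}
  {w: True, y: False, c: False, d: False}
  {y: False, w: False, c: False, d: False}
  {y: True, c: True, w: True, d: False}
  {y: True, c: True, w: False, d: False}
  {y: True, w: True, c: False, d: False}
  {y: True, w: False, c: False, d: False}
  {d: True, c: True, w: True, y: False}
  {d: True, c: True, w: False, y: False}
  {d: True, w: True, c: False, y: False}
  {d: True, w: False, c: False, y: False}
  {y: True, d: True, c: True, w: True}
  {y: True, d: True, c: True, w: False}
  {y: True, d: True, w: True, c: False}


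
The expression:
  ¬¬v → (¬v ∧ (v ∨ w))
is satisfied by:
  {v: False}


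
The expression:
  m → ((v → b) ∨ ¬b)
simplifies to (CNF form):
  True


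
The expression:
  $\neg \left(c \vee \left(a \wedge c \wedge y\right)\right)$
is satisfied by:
  {c: False}


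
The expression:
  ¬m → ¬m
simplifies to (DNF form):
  True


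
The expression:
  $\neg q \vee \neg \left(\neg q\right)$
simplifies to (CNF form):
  $\text{True}$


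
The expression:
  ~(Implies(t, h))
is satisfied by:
  {t: True, h: False}


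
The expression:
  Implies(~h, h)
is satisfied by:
  {h: True}


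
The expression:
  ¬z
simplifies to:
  ¬z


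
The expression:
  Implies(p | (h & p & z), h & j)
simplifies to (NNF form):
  ~p | (h & j)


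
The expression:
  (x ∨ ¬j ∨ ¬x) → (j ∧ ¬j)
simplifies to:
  False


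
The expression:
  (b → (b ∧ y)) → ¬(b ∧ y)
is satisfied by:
  {y: False, b: False}
  {b: True, y: False}
  {y: True, b: False}


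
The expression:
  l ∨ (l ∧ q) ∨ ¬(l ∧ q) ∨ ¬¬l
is always true.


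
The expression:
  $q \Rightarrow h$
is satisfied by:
  {h: True, q: False}
  {q: False, h: False}
  {q: True, h: True}


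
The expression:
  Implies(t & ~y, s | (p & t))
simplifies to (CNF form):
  p | s | y | ~t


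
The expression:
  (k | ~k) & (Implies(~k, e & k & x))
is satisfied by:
  {k: True}


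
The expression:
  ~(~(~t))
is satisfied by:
  {t: False}


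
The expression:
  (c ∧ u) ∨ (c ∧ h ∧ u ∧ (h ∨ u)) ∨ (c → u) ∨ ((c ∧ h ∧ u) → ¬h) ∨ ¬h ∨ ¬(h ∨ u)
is always true.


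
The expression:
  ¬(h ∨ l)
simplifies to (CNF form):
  ¬h ∧ ¬l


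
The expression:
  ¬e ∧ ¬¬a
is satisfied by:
  {a: True, e: False}


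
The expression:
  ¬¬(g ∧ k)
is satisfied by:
  {g: True, k: True}


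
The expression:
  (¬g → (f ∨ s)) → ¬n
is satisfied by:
  {s: False, g: False, n: False, f: False}
  {f: True, s: False, g: False, n: False}
  {g: True, f: False, s: False, n: False}
  {f: True, g: True, s: False, n: False}
  {s: True, f: False, g: False, n: False}
  {f: True, s: True, g: False, n: False}
  {g: True, s: True, f: False, n: False}
  {f: True, g: True, s: True, n: False}
  {n: True, f: False, s: False, g: False}


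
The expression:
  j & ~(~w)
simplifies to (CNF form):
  j & w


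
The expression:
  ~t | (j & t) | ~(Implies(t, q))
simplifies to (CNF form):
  j | ~q | ~t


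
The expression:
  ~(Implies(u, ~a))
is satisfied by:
  {a: True, u: True}


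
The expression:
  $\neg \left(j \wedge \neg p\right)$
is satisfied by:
  {p: True, j: False}
  {j: False, p: False}
  {j: True, p: True}


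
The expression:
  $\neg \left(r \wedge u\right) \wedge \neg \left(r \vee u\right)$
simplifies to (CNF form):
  $\neg r \wedge \neg u$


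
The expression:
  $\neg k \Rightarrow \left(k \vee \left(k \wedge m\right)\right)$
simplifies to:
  $k$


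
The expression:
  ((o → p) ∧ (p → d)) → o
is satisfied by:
  {o: True, p: True, d: False}
  {o: True, d: False, p: False}
  {o: True, p: True, d: True}
  {o: True, d: True, p: False}
  {p: True, d: False, o: False}


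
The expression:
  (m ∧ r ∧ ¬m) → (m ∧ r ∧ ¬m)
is always true.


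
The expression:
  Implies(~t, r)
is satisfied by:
  {r: True, t: True}
  {r: True, t: False}
  {t: True, r: False}


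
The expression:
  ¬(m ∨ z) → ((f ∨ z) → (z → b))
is always true.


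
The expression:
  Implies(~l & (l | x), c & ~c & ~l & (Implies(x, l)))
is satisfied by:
  {l: True, x: False}
  {x: False, l: False}
  {x: True, l: True}


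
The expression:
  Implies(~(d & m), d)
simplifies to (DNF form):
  d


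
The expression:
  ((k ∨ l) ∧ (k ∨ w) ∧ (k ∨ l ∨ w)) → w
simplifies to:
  w ∨ ¬k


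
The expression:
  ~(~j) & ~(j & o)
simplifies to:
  j & ~o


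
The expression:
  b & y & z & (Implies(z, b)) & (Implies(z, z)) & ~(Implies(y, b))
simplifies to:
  False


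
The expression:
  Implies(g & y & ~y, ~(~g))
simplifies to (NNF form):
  True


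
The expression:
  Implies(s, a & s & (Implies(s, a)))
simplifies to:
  a | ~s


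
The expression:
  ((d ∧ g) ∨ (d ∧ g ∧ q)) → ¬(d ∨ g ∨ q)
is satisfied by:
  {g: False, d: False}
  {d: True, g: False}
  {g: True, d: False}


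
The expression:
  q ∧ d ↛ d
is never true.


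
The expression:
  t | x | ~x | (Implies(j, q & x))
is always true.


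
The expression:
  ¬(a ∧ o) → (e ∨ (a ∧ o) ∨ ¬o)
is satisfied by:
  {a: True, e: True, o: False}
  {a: True, o: False, e: False}
  {e: True, o: False, a: False}
  {e: False, o: False, a: False}
  {a: True, e: True, o: True}
  {a: True, o: True, e: False}
  {e: True, o: True, a: False}


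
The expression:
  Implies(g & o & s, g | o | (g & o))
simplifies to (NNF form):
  True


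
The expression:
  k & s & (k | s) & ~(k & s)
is never true.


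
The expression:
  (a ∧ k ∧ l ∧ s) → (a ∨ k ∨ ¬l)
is always true.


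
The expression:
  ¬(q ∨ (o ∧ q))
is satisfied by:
  {q: False}


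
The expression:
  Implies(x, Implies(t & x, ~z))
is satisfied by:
  {t: False, z: False, x: False}
  {x: True, t: False, z: False}
  {z: True, t: False, x: False}
  {x: True, z: True, t: False}
  {t: True, x: False, z: False}
  {x: True, t: True, z: False}
  {z: True, t: True, x: False}


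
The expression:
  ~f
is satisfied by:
  {f: False}


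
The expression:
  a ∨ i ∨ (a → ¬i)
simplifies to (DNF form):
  True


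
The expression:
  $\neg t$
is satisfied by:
  {t: False}


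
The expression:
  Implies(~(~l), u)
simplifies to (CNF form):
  u | ~l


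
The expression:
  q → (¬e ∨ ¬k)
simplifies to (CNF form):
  ¬e ∨ ¬k ∨ ¬q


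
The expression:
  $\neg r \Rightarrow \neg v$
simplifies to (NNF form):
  $r \vee \neg v$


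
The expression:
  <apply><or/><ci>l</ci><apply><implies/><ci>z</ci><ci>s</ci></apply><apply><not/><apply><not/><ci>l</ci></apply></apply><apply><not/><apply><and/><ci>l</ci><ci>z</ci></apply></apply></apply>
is always true.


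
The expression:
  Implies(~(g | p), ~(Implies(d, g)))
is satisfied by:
  {d: True, g: True, p: True}
  {d: True, g: True, p: False}
  {d: True, p: True, g: False}
  {d: True, p: False, g: False}
  {g: True, p: True, d: False}
  {g: True, p: False, d: False}
  {p: True, g: False, d: False}


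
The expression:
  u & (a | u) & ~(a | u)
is never true.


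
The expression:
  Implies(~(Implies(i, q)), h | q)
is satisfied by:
  {q: True, h: True, i: False}
  {q: True, h: False, i: False}
  {h: True, q: False, i: False}
  {q: False, h: False, i: False}
  {i: True, q: True, h: True}
  {i: True, q: True, h: False}
  {i: True, h: True, q: False}


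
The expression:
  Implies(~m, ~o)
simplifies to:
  m | ~o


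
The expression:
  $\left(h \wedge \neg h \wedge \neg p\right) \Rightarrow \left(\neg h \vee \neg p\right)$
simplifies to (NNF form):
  $\text{True}$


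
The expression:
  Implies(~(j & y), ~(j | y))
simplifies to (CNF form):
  (j | ~j) & (j | ~y) & (y | ~j) & (y | ~y)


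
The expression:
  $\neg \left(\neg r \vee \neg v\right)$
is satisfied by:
  {r: True, v: True}


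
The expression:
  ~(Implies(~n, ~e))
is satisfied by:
  {e: True, n: False}


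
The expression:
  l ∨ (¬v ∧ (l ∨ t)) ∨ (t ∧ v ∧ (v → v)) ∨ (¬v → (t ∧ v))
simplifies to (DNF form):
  l ∨ t ∨ v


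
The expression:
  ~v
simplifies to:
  ~v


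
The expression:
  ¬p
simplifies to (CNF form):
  ¬p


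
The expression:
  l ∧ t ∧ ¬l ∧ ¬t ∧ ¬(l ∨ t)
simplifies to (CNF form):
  False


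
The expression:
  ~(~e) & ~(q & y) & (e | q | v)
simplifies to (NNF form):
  e & (~q | ~y)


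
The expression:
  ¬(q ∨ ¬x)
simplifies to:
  x ∧ ¬q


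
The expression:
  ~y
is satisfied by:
  {y: False}


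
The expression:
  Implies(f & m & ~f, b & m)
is always true.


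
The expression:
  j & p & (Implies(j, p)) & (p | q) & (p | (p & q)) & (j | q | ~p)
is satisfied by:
  {p: True, j: True}


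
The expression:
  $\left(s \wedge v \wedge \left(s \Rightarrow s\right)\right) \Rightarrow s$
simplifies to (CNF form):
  $\text{True}$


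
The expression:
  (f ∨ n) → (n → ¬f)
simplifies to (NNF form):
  ¬f ∨ ¬n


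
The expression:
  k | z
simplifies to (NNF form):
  k | z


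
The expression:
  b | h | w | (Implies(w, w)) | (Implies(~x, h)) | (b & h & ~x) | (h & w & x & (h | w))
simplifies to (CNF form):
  True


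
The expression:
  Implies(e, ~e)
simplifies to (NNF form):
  ~e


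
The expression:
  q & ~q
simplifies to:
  False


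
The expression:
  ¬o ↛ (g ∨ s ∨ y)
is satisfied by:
  {g: False, y: False, o: False, s: False}


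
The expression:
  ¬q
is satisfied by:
  {q: False}


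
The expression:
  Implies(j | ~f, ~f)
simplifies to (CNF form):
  ~f | ~j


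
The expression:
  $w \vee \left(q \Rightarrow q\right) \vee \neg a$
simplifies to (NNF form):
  $\text{True}$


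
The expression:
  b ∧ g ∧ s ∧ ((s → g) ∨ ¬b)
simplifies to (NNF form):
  b ∧ g ∧ s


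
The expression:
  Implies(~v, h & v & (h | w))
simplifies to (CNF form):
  v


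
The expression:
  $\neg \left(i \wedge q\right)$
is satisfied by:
  {q: False, i: False}
  {i: True, q: False}
  {q: True, i: False}


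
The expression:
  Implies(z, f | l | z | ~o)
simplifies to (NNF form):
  True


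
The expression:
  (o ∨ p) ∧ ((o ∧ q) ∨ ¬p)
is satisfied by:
  {q: True, o: True, p: False}
  {o: True, p: False, q: False}
  {q: True, p: True, o: True}


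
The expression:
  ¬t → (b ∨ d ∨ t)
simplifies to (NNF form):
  b ∨ d ∨ t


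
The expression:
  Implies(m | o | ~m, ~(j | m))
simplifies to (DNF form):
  ~j & ~m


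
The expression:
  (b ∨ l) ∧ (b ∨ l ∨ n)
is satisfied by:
  {b: True, l: True}
  {b: True, l: False}
  {l: True, b: False}


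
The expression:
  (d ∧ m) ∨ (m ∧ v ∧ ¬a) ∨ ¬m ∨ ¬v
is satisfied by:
  {d: True, m: False, a: False, v: False}
  {d: False, m: False, a: False, v: False}
  {v: True, d: True, m: False, a: False}
  {v: True, d: False, m: False, a: False}
  {d: True, a: True, v: False, m: False}
  {a: True, v: False, m: False, d: False}
  {v: True, a: True, d: True, m: False}
  {v: True, a: True, d: False, m: False}
  {d: True, m: True, v: False, a: False}
  {m: True, v: False, a: False, d: False}
  {d: True, v: True, m: True, a: False}
  {v: True, m: True, d: False, a: False}
  {d: True, a: True, m: True, v: False}
  {a: True, m: True, v: False, d: False}
  {v: True, a: True, m: True, d: True}


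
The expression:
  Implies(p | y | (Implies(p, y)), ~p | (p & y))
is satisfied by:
  {y: True, p: False}
  {p: False, y: False}
  {p: True, y: True}


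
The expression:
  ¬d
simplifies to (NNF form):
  ¬d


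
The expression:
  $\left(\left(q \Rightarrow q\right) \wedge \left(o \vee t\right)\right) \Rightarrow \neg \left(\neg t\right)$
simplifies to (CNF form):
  $t \vee \neg o$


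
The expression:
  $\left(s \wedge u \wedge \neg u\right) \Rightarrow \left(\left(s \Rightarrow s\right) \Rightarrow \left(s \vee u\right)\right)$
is always true.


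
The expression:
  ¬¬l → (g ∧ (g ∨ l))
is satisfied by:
  {g: True, l: False}
  {l: False, g: False}
  {l: True, g: True}


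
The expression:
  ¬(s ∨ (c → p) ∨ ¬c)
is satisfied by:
  {c: True, p: False, s: False}


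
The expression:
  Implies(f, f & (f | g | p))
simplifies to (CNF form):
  True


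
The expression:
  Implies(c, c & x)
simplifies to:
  x | ~c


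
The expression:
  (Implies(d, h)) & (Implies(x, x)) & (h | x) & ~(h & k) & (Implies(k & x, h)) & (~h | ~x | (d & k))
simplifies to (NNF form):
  ~k & (h | x) & (h | ~d) & (~h | ~x)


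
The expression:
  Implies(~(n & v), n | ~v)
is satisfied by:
  {n: True, v: False}
  {v: False, n: False}
  {v: True, n: True}


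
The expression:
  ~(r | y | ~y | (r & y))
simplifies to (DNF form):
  False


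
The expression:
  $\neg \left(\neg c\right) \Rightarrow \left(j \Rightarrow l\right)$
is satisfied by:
  {l: True, c: False, j: False}
  {c: False, j: False, l: False}
  {j: True, l: True, c: False}
  {j: True, c: False, l: False}
  {l: True, c: True, j: False}
  {c: True, l: False, j: False}
  {j: True, c: True, l: True}


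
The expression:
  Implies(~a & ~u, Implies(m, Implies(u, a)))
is always true.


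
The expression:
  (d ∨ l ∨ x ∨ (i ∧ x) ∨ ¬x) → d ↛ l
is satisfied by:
  {d: True, l: False}


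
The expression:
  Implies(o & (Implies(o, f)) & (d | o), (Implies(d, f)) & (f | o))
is always true.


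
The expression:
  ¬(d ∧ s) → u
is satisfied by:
  {d: True, u: True, s: True}
  {d: True, u: True, s: False}
  {u: True, s: True, d: False}
  {u: True, s: False, d: False}
  {d: True, s: True, u: False}


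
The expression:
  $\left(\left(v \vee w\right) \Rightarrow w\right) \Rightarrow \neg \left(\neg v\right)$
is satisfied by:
  {v: True}


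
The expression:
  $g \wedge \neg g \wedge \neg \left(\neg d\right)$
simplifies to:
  $\text{False}$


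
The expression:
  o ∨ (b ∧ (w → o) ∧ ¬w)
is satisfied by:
  {b: True, o: True, w: False}
  {o: True, w: False, b: False}
  {b: True, o: True, w: True}
  {o: True, w: True, b: False}
  {b: True, w: False, o: False}


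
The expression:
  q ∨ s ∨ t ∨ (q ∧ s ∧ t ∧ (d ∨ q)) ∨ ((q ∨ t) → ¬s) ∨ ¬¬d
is always true.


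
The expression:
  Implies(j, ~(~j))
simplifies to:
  True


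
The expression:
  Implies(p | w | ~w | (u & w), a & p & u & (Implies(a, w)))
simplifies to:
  a & p & u & w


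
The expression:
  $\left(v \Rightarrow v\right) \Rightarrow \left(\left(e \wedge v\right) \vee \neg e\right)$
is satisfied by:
  {v: True, e: False}
  {e: False, v: False}
  {e: True, v: True}


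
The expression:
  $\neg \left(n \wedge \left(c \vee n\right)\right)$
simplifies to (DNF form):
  $\neg n$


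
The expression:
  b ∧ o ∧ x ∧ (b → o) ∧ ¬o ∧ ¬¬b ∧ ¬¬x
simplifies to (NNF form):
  False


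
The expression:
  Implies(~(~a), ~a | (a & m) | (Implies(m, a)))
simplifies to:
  True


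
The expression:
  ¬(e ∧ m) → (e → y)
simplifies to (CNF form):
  m ∨ y ∨ ¬e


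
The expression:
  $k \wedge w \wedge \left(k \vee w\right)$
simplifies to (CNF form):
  $k \wedge w$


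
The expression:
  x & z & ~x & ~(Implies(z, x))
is never true.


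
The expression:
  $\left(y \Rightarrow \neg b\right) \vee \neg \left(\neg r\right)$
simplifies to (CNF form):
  $r \vee \neg b \vee \neg y$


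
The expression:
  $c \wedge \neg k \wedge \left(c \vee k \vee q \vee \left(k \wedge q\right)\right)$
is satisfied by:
  {c: True, k: False}


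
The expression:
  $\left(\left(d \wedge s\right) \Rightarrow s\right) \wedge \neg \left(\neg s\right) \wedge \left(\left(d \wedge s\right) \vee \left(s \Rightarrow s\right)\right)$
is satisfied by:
  {s: True}


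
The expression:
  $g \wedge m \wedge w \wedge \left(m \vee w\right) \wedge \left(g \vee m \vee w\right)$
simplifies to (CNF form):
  $g \wedge m \wedge w$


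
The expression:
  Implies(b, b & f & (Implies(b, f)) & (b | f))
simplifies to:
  f | ~b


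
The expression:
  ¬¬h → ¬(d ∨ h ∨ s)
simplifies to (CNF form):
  ¬h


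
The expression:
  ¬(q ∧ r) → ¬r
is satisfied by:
  {q: True, r: False}
  {r: False, q: False}
  {r: True, q: True}


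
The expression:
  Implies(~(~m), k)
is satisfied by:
  {k: True, m: False}
  {m: False, k: False}
  {m: True, k: True}


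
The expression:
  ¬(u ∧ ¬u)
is always true.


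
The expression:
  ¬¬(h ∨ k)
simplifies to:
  h ∨ k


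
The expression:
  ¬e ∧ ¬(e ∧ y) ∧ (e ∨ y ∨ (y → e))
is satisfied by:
  {e: False}


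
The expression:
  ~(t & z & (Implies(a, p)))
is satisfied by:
  {a: True, p: False, t: False, z: False}
  {a: False, p: False, t: False, z: False}
  {p: True, a: True, z: False, t: False}
  {p: True, z: False, a: False, t: False}
  {z: True, a: True, p: False, t: False}
  {z: True, a: False, p: False, t: False}
  {z: True, p: True, a: True, t: False}
  {z: True, p: True, a: False, t: False}
  {t: True, a: True, p: False, z: False}
  {t: True, a: False, p: False, z: False}
  {t: True, p: True, a: True, z: False}
  {t: True, p: True, a: False, z: False}
  {z: True, t: True, a: True, p: False}
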